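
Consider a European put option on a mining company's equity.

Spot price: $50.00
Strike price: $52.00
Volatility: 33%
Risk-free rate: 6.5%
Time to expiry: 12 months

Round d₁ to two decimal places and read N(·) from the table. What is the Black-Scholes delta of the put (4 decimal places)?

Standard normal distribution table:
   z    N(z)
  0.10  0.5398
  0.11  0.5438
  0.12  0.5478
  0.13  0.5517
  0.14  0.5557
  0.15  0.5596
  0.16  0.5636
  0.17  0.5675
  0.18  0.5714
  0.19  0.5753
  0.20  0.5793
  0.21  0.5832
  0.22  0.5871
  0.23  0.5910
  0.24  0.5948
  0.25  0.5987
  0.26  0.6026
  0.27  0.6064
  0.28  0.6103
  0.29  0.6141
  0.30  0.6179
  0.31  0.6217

-0.4052

σ√T = 0.33 × 1.0000 = 0.3300
d₁ = [ln(50/52) + (0.065 + ½·0.33²)·1] / (σ√T) = (-0.0392 + 0.1195) / 0.3300 = 0.2431 ⇒ 0.24
N(d₁) = N(0.24) = 0.5948
Δ_put = N(d₁) − 1 = 0.5948 − 1 = -0.4052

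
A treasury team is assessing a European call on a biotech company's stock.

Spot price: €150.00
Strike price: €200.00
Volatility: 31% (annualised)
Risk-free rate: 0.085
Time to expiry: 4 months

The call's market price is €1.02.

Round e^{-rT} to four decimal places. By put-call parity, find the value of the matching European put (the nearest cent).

exp(−rT) = exp(−0.085·0.3333) = 0.9721
Put-call parity: C − P = S − K·e^(−rT) = 150 − 200·0.9721 = 150 − 194.4200 = -44.4200
P = C − (C − P) = 1.02 − (-44.4200) = 45.4400

€45.44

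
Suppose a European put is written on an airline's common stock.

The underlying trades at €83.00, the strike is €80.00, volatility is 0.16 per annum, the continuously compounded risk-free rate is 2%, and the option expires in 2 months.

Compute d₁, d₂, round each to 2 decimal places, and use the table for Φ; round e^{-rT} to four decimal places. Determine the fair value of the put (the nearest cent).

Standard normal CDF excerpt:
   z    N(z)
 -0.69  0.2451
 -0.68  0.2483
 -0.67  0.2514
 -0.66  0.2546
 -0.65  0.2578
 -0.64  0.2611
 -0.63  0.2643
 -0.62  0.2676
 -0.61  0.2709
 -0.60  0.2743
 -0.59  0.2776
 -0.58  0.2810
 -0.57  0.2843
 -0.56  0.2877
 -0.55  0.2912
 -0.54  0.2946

€1.01

σ√T = 0.16 × 0.4082 = 0.0653
d₁ = [ln(83/80) + (0.02 + 0.16²/2)·0.1667] / 0.0653 = [0.0368 + 0.0055] / 0.0653 = 0.6473 → 0.65
d₂ = d₁ − σ√T = 0.6473 − 0.0653 = 0.5820 → 0.58
exp(−rT) = exp(−0.02·0.1667) = 0.9967
P = 80·0.9967·N(-0.58) − 83·N(-0.65) = 80·0.9967·0.2810 − 83·0.2578 = 22.4058 − 21.3974 = 1.0084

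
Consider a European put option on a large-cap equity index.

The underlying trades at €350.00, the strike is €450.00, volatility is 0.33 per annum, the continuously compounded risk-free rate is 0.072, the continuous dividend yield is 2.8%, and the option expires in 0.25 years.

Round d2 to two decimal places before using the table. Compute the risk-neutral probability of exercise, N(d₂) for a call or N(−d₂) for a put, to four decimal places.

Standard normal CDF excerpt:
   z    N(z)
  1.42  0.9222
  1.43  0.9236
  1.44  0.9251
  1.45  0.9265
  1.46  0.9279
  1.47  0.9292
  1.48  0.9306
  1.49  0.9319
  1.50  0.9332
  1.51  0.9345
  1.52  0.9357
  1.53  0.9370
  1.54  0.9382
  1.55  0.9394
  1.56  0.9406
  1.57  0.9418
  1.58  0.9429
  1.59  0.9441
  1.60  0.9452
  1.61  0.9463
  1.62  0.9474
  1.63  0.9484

0.9382

T = 0.25;  σ√T = 0.1650
d₁ = [ln(350/450) + (0.072 − 0.028 + ½·0.33²)·0.25] / (σ√T) = (-0.2513 + 0.0246) / 0.1650 = -1.3740 → -1.37
d₂ = -1.3740 − 0.1650 = -1.5390 → -1.54
Risk-neutral Pr[S_T < K] = N(−d₂) = N(1.54) = 0.9382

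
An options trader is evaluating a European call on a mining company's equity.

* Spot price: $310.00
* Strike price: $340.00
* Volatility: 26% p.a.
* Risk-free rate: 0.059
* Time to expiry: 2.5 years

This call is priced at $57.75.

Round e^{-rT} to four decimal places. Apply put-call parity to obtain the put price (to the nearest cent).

exp(−rT) = exp(−0.059·2.5) = 0.8629
Put-call parity: C − P = S − K·e^(−rT) = 310 − 340·0.8629 = 310 − 293.3860 = 16.6140
P = C − (C − P) = 57.75 − (16.6140) = 41.1360

$41.14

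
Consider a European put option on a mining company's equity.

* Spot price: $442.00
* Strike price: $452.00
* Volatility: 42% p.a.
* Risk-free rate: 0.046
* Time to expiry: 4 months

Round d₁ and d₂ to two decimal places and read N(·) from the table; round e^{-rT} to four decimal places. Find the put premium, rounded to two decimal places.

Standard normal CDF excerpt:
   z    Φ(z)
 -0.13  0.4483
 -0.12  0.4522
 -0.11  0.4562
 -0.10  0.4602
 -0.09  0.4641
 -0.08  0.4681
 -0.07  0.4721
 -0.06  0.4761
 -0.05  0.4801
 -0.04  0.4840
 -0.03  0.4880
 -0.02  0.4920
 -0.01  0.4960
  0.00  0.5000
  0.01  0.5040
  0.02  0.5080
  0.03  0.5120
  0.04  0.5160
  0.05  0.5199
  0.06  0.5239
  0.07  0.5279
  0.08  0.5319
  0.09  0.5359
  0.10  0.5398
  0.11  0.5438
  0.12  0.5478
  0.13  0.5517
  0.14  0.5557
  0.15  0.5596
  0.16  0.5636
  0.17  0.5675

$43.96

T = 0.3333;  σ√T = 0.2425
d₁ = [ln(442/452) + (0.046 + 0.42²/2)·0.3333] / 0.2425 = [-0.0224 + 0.0447] / 0.2425 = 0.0922 ⇒ 0.09
d₂ = d₁ − σ√T = 0.0922 − 0.2425 = -0.1503 ⇒ -0.15
exp(−rT) = exp(−0.046·0.3333) = 0.9848
N(−d₂) = N(0.15) = 0.5596;  N(−d₁) = N(-0.09) = 0.4641
P = 452·0.9848·0.5596 − 442·0.4641 = 249.0945 − 205.1322 = 43.9623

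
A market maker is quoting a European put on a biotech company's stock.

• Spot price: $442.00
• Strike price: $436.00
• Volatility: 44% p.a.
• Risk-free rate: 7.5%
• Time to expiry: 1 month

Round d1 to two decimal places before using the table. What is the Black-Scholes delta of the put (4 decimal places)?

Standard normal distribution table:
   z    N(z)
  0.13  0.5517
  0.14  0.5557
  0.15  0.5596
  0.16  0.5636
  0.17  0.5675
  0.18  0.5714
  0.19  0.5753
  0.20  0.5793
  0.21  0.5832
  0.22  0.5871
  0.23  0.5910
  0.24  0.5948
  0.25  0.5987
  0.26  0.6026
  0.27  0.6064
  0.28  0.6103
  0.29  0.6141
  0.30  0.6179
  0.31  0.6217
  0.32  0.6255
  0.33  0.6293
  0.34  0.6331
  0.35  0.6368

σ√T = 0.44 × 0.2887 = 0.1270
d₁ = [ln(442/436) + (0.075 + 0.44²/2)·0.08333] / 0.1270 = [0.0137 + 0.0143] / 0.1270 = 0.2203 ⇒ 0.22
N(d₁) = N(0.22) = 0.5871
Δ_put = N(d₁) − 1 = 0.5871 − 1 = -0.4129

-0.4129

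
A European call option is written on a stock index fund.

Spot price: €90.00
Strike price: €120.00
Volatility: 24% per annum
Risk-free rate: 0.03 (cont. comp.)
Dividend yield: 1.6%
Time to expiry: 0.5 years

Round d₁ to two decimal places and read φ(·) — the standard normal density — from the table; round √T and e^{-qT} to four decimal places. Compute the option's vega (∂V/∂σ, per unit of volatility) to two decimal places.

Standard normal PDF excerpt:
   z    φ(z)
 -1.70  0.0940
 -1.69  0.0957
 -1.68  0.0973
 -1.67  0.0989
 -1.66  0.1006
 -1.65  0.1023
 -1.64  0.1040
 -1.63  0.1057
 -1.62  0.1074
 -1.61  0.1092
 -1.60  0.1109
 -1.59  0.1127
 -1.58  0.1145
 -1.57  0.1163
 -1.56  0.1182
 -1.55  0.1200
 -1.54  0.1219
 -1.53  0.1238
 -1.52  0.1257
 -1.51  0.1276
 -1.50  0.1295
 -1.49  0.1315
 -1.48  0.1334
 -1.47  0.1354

σ√T = 0.24 × 0.7071 = 0.1697
d₁ = [ln(90/120) + (0.03 − 0.016 + 0.24²/2)·0.5] / 0.1697 = [-0.2877 + 0.0214] / 0.1697 = -1.5691 which rounds to -1.57
√T = √0.5 = 0.7071
φ(d₁) = φ(-1.57) = 0.1163
exp(−qT) = exp(−0.016·0.5) = 0.9920
vega = S·exp(−qT)·φ(d₁)·√T = 90·0.9920·0.1163·0.7071 = 7.3420

7.34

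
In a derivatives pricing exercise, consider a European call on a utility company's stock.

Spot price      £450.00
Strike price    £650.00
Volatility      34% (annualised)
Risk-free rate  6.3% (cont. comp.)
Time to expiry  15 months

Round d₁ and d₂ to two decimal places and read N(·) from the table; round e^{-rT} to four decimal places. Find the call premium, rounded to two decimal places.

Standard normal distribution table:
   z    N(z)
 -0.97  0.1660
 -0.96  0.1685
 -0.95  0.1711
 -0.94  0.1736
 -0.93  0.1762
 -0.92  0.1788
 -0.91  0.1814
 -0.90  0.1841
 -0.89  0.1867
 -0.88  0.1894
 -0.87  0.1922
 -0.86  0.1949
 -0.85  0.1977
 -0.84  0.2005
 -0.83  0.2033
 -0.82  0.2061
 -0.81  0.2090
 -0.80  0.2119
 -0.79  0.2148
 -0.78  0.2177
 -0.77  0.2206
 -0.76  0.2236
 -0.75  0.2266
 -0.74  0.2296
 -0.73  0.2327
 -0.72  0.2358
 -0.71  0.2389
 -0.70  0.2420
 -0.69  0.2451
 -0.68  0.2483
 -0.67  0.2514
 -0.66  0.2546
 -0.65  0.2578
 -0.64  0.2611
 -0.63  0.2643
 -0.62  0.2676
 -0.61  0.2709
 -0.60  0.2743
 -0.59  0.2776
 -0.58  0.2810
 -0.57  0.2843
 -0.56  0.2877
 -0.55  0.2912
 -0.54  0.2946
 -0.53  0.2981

T = 1.25;  σ√T = 0.3801
d₁ = [ln(450/650) + (0.063 + 0.34²/2)·1.25] / 0.3801 = [-0.3677 + 0.1510] / 0.3801 = -0.5701 which rounds to -0.57
d₂ = d₁ − σ√T = -0.5701 − 0.3801 = -0.9503 which rounds to -0.95
exp(−rT) = exp(−0.063·1.25) = 0.9243
C = 450·N(-0.57) − 650·0.9243·N(-0.95) = 450·0.2843 − 650·0.9243·0.1711 = 127.9350 − 102.7960 = 25.1390

£25.14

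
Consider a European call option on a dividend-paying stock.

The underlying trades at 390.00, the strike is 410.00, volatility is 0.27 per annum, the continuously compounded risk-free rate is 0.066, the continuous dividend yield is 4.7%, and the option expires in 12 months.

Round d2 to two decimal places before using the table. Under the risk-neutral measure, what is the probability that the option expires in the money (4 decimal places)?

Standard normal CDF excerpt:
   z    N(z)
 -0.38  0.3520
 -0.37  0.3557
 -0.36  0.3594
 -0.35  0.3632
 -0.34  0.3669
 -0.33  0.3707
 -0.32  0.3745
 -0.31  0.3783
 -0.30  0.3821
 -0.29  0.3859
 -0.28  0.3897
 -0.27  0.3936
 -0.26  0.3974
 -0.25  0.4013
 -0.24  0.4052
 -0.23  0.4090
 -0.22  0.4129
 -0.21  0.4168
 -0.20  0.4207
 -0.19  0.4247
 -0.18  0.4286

0.4013

σ√T = 0.27 × 1.0000 = 0.2700
ln(S/K) + (r − q + σ²/2)T = ln(390/410) + (0.066 − 0.047 + 0.27²/2)·1 = -0.0500 + 0.0555 = 0.0054
d₁ = 0.0054 / 0.2700 = 0.0201 ≈ 0.02
d₂ = d₁ − σ√T = 0.0201 − 0.2700 = -0.2499 ≈ -0.25
Risk-neutral Pr[S_T > K] = N(d₂) = N(-0.25) = 0.4013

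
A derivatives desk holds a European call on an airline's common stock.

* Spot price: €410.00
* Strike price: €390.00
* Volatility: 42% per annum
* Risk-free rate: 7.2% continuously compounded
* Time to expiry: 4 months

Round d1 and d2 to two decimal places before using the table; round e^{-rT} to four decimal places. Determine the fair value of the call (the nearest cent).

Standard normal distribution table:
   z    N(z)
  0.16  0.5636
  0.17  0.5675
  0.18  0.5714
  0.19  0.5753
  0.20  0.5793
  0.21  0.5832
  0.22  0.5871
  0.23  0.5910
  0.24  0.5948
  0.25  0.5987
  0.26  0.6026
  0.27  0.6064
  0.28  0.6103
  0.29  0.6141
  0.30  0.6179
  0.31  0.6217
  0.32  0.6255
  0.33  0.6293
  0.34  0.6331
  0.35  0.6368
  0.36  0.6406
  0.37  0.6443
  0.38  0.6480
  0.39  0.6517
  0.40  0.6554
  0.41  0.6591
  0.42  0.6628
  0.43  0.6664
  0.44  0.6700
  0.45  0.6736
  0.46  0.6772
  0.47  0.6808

€55.66

σ√T = 0.42·√0.3333 = 0.2425
ln(S/K) + (r + σ²/2)T = ln(410/390) + (0.072 + 0.42²/2)·0.3333 = 0.0500 + 0.0534 = 0.1034
d₁ = 0.1034 / 0.2425 = 0.4265 ≈ 0.43
d₂ = d₁ − σ√T = 0.4265 − 0.2425 = 0.1840 ≈ 0.18
exp(−rT) = exp(−0.072·0.3333) = 0.9763
N(d₁) = N(0.43) = 0.6664;  N(d₂) = N(0.18) = 0.5714
C = 410·0.6664 − 390·0.9763·0.5714 = 273.2240 − 217.5645 = 55.6595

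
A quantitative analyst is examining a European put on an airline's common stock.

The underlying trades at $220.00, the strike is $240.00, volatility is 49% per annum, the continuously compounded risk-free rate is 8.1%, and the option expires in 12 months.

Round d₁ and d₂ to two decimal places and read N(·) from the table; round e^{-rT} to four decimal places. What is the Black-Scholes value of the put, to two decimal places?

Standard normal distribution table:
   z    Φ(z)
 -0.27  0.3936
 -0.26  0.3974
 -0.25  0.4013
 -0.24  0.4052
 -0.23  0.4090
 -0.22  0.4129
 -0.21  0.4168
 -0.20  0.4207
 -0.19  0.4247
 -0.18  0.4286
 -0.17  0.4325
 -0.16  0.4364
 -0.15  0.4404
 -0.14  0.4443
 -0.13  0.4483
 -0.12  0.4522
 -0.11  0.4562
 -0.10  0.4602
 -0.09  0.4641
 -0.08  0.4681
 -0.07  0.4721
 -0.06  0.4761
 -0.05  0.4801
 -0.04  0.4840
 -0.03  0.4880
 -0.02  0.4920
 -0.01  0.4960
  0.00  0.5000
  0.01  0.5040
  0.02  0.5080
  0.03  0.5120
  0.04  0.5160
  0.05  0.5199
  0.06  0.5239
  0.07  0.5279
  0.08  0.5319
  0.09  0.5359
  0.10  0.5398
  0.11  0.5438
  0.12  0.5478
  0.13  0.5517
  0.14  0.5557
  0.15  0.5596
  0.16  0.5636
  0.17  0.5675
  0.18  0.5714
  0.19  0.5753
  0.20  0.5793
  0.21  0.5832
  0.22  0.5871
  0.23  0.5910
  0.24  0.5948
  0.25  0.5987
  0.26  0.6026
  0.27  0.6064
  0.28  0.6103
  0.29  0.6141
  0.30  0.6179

T = 1;  σ√T = 0.4900
d₁ = [ln(220/240) + (0.081 + ½·0.49²)·1] / (σ√T) = (-0.0870 + 0.2011) / 0.4900 = 0.2327 ≈ 0.23
d₂ = 0.2327 − 0.4900 = -0.2573 ≈ -0.26
e^(−rT) = e^(−0.081·1) = 0.9222
N(−d₂) = N(0.26) = 0.6026;  N(−d₁) = N(-0.23) = 0.4090
P = 240·0.9222·0.6026 − 220·0.4090 = 133.3723 − 89.9800 = 43.3923

$43.39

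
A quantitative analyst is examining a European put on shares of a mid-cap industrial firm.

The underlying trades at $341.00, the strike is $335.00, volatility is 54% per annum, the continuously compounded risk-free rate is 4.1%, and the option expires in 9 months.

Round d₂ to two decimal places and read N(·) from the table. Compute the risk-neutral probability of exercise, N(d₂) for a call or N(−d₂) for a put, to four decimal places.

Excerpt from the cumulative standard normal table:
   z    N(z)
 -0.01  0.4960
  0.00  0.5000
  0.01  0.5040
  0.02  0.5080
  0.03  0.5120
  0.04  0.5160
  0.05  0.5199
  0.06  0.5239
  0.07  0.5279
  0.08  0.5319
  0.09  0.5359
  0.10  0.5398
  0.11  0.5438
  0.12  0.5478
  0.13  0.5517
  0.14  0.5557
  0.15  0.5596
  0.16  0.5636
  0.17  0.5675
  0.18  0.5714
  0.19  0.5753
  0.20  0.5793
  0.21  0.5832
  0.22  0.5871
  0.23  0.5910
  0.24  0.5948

0.5517

σ√T = 0.54 × 0.8660 = 0.4677
d₁ = [ln(341/335) + (0.041 + 0.54²/2)·0.75] / 0.4677 = [0.0178 + 0.1401] / 0.4677 = 0.3375 which rounds to 0.34
d₂ = d₁ − σ√T = 0.3375 − 0.4677 = -0.1301 which rounds to -0.13
Risk-neutral Pr[S_T < K] = N(−d₂) = N(0.13) = 0.5517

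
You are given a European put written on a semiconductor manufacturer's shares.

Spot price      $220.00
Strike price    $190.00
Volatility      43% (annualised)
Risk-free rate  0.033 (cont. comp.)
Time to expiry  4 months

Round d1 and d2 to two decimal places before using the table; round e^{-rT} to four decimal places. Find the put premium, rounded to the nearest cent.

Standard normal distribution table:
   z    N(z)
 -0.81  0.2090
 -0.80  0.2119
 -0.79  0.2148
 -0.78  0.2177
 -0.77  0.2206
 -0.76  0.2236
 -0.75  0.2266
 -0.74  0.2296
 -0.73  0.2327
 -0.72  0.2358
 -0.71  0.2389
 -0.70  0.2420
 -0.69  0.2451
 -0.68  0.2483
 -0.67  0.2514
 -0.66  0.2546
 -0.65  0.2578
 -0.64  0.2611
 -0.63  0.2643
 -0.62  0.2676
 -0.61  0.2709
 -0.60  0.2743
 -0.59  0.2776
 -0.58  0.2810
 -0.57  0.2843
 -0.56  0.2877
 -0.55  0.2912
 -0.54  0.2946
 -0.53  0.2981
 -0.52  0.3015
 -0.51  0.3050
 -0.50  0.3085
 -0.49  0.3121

σ√T = 0.43 × 0.5774 = 0.2483
ln(S/K) + (r + σ²/2)T = ln(220/190) + (0.033 + 0.43²/2)·0.3333 = 0.1466 + 0.0418 = 0.1884
d₁ = 0.1884 / 0.2483 = 0.7590 ⇒ 0.76
d₂ = d₁ − σ√T = 0.7590 − 0.2483 = 0.5107 ⇒ 0.51
exp(−rT) = exp(−0.033·0.3333) = 0.9891
N(−d₂) = N(-0.51) = 0.3050;  N(−d₁) = N(-0.76) = 0.2236
P = 190·0.9891·0.3050 − 220·0.2236 = 57.3183 − 49.1920 = 8.1263

$8.13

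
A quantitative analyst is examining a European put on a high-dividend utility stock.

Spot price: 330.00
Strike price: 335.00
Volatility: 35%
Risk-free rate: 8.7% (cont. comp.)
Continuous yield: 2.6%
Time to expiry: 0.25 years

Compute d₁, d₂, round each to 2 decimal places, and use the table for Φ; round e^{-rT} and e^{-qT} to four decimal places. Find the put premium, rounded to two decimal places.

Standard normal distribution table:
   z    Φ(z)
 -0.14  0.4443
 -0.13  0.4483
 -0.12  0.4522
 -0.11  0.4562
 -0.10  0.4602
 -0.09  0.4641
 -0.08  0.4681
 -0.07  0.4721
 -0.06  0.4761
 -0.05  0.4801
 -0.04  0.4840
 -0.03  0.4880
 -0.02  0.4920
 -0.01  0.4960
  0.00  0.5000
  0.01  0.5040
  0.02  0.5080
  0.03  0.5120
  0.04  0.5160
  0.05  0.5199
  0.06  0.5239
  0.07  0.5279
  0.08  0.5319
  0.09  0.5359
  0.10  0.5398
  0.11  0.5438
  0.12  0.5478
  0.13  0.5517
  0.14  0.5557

T = 0.25;  σ√T = 0.1750
d₁ = [ln(330/335) + (0.087 − 0.026 + ½·0.35²)·0.25] / (σ√T) = (-0.0150 + 0.0306) / 0.1750 = 0.0887 → 0.09
d₂ = 0.0887 − 0.1750 = -0.0863 → -0.09
e^(−qT) = e^(−0.026·0.25) = 0.9935;  e^(−rT) = e^(−0.087·0.25) = 0.9785
P = 335·0.9785·N(0.09) − 330·0.9935·N(-0.09) = 335·0.9785·0.5359 − 330·0.9935·0.4641 = 175.6667 − 152.1575 = 23.5092

23.51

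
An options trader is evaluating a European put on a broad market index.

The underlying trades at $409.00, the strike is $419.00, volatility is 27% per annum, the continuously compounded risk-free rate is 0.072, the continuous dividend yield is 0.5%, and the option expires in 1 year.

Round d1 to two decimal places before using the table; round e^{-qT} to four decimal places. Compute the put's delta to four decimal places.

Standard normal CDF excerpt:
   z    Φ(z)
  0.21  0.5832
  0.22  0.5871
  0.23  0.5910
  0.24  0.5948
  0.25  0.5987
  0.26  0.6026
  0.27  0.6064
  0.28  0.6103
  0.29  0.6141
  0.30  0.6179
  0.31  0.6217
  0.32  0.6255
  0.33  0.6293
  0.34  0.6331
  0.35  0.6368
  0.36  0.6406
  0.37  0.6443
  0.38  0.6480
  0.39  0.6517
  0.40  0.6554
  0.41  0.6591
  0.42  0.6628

-0.3840

σ√T = 0.27·√1 = 0.2700
d₁ = [ln(409/419) + (0.072 − 0.005 + 0.27²/2)·1] / 0.2700 = [-0.0242 + 0.1034] / 0.2700 = 0.2937 ⇒ 0.29
N(d₁) = N(0.29) = 0.6141
Δ_put = exp(−qT)·(N(d₁) − 1) = 0.9950·(0.6141 − 1) = -0.3840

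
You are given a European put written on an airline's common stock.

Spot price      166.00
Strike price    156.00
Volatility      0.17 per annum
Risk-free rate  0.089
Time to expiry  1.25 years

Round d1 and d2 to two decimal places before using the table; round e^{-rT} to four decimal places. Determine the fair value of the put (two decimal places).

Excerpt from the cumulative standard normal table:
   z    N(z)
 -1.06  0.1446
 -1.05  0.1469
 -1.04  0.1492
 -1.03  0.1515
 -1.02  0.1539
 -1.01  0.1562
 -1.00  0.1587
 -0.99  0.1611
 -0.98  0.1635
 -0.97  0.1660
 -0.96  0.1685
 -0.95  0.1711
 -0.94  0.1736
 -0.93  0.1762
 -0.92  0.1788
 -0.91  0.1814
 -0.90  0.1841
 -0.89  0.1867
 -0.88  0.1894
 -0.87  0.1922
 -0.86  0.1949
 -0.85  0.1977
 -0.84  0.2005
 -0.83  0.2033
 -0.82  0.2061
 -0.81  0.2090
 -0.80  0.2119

2.84

T = 1.25;  σ√T = 0.1901
d₁ = [ln(166/156) + (0.089 + 0.17²/2)·1.25] / 0.1901 = [0.0621 + 0.1293] / 0.1901 = 1.0073 which rounds to 1.01
d₂ = d₁ − σ√T = 1.0073 − 0.1901 = 0.8172 which rounds to 0.82
exp(−rT) = exp(−0.089·1.25) = 0.8947
P = 156·0.8947·N(-0.82) − 166·N(-1.01) = 156·0.8947·0.2061 − 166·0.1562 = 28.7660 − 25.9292 = 2.8368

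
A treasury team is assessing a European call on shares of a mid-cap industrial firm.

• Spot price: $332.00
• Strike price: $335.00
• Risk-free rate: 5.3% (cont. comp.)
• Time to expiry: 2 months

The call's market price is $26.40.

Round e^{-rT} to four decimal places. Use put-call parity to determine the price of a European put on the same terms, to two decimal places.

$26.45

e^(−rT) = e^(−0.053·0.1667) = 0.9912
Put-call parity: C − P = S − K·e^(−rT) = 332 − 335·0.9912 = 332 − 332.0520 = -0.0520
P = C − (C − P) = 26.40 − (-0.0520) = 26.4520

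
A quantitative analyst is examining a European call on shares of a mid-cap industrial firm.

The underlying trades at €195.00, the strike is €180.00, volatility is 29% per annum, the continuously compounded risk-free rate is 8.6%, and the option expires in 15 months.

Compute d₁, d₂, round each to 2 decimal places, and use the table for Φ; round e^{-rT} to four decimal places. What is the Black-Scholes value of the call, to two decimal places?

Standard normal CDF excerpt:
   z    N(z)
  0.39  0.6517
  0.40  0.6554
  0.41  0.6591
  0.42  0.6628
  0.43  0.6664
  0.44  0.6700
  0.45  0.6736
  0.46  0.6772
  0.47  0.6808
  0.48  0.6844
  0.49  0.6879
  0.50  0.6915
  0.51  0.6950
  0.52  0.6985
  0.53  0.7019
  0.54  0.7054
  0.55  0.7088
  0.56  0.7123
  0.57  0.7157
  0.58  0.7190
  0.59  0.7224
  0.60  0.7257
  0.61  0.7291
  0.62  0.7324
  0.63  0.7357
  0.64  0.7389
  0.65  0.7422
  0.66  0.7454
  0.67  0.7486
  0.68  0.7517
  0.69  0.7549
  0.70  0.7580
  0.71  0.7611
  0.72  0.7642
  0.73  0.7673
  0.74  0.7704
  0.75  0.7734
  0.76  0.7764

T = 1.25;  σ√T = 0.3242
ln(S/K) + (r + σ²/2)T = ln(195/180) + (0.086 + 0.29²/2)·1.25 = 0.0800 + 0.1601 = 0.2401
d₁ = 0.2401 / 0.3242 = 0.7405 which rounds to 0.74
d₂ = d₁ − σ√T = 0.7405 − 0.3242 = 0.4163 which rounds to 0.42
e^(−rT) = e^(−0.086·1.25) = 0.8981
C = 195·N(0.74) − 180·0.8981·N(0.42) = 195·0.7704 − 180·0.8981·0.6628 = 150.2280 − 107.1469 = 43.0811

€43.08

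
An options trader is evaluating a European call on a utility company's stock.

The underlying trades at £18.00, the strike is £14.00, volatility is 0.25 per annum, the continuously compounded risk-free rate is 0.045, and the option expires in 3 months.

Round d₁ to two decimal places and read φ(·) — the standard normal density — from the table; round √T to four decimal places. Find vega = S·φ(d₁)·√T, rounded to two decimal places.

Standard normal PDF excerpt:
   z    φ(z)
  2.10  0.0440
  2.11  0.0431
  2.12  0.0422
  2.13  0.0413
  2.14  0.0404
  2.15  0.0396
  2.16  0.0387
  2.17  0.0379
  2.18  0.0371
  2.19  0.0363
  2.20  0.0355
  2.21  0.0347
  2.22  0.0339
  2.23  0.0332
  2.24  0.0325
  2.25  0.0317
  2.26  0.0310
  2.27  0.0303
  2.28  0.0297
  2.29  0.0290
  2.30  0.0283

T = 0.25;  σ√T = 0.1250
d₁ = [ln(18/14) + (0.045 + 0.25²/2)·0.25] / 0.1250 = [0.2513 + 0.0191] / 0.1250 = 2.1630 ⇒ 2.16
√T = √0.25 = 0.5000
φ(d₁) = φ(2.16) = 0.0387
vega = S·φ(d₁)·√T = 18·0.0387·0.5000 = 0.3483

0.35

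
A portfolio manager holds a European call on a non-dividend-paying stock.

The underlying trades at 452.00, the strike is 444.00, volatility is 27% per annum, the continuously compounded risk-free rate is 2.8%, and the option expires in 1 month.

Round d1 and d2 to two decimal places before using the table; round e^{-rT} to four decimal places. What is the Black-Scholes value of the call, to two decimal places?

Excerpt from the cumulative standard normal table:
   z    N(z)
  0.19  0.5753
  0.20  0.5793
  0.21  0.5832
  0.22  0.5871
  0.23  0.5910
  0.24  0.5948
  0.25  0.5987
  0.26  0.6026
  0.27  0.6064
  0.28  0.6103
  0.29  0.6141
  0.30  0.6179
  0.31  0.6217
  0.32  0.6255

19.22

σ√T = 0.27 × 0.2887 = 0.0779
d₁ = [ln(452/444) + (0.028 + 0.27²/2)·0.08333] / 0.0779 = [0.0179 + 0.0054] / 0.0779 = 0.2980 → 0.30
d₂ = d₁ − σ√T = 0.2980 − 0.0779 = 0.2201 → 0.22
e^(−rT) = e^(−0.028·0.08333) = 0.9977
N(d₁) = N(0.30) = 0.6179;  N(d₂) = N(0.22) = 0.5871
C = 452·0.6179 − 444·0.9977·0.5871 = 279.2908 − 260.0729 = 19.2179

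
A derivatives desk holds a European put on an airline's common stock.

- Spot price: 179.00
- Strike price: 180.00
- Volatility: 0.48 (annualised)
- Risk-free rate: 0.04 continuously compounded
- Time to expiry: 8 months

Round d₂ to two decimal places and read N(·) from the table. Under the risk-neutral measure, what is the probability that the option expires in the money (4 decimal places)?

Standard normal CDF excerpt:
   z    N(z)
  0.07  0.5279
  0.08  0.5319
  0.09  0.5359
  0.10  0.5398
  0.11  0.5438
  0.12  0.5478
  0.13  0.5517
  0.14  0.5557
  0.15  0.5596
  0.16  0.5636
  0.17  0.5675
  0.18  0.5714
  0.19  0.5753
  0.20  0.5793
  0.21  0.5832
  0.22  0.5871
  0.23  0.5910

0.5557

T = 0.6667;  σ√T = 0.3919
ln(S/K) + (r + σ²/2)T = ln(179/180) + (0.04 + 0.48²/2)·0.6667 = -0.0056 + 0.1035 = 0.0979
d₁ = 0.0979 / 0.3919 = 0.2498 → 0.25
d₂ = d₁ − σ√T = 0.2498 − 0.3919 = -0.1421 → -0.14
Pr(exercise) under Q = N(−d₂) = N(0.14) = 0.5557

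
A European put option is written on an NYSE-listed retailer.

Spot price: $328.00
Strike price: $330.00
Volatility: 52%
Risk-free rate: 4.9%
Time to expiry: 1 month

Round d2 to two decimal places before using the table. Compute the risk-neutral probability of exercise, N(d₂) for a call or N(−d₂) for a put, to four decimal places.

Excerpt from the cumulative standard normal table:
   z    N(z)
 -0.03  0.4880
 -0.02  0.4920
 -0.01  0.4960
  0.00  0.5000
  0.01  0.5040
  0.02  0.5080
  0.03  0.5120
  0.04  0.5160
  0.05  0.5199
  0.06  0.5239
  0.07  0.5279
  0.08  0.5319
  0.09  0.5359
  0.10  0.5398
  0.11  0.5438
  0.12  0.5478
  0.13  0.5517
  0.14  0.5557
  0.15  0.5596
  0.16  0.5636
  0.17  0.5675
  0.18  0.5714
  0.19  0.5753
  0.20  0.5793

T = 0.08333;  σ√T = 0.1501
d₁ = [ln(328/330) + (0.049 + 0.52²/2)·0.08333] / 0.1501 = [-0.0061 + 0.0154] / 0.1501 = 0.0618 ⇒ 0.06
d₂ = d₁ − σ√T = 0.0618 − 0.1501 = -0.0884 ⇒ -0.09
Risk-neutral Pr[S_T < K] = N(−d₂) = N(0.09) = 0.5359

0.5359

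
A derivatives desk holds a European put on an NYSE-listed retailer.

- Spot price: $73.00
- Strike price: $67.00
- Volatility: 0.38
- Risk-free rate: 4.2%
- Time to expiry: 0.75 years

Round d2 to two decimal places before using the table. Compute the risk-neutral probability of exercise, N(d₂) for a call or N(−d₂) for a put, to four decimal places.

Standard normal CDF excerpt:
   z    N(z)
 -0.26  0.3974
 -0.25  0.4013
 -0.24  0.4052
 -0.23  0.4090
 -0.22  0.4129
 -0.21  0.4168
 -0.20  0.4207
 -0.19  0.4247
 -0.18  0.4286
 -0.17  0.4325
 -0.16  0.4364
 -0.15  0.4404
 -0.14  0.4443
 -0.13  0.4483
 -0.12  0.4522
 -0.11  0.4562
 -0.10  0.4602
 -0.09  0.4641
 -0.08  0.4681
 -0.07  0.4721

0.4247

σ√T = 0.38 × 0.8660 = 0.3291
ln(S/K) + (r + σ²/2)T = ln(73/67) + (0.042 + 0.38²/2)·0.75 = 0.0858 + 0.0857 = 0.1714
d₁ = 0.1714 / 0.3291 = 0.5209 → 0.52
d₂ = d₁ − σ√T = 0.5209 − 0.3291 = 0.1918 → 0.19
Pr(exercise) under Q = N(−d₂) = N(-0.19) = 0.4247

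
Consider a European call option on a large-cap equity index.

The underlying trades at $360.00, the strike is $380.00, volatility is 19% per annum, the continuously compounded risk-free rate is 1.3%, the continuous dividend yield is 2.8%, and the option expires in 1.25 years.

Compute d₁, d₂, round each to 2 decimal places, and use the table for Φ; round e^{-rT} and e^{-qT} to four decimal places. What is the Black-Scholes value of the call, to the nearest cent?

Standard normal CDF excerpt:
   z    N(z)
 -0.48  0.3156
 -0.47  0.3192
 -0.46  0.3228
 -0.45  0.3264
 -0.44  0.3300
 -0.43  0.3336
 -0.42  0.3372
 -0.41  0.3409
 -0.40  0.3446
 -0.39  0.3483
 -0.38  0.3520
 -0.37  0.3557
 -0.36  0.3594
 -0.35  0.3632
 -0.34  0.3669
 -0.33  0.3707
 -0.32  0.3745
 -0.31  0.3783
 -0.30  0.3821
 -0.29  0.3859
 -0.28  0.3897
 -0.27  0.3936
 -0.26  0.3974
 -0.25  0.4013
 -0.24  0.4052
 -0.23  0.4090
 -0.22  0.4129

$18.82

T = 1.25;  σ√T = 0.2124
d₁ = [ln(360/380) + (0.013 − 0.028 + 0.19²/2)·1.25] / 0.2124 = [-0.0541 + 0.0038] / 0.2124 = -0.2366 → -0.24
d₂ = d₁ − σ√T = -0.2366 − 0.2124 = -0.4490 → -0.45
exp(−qT) = exp(−0.028·1.25) = 0.9656;  exp(−rT) = exp(−0.013·1.25) = 0.9839
N(d₁) = N(-0.24) = 0.4052;  N(d₂) = N(-0.45) = 0.3264
C = 360·0.9656·0.4052 − 380·0.9839·0.3264 = 140.8540 − 122.0351 = 18.8189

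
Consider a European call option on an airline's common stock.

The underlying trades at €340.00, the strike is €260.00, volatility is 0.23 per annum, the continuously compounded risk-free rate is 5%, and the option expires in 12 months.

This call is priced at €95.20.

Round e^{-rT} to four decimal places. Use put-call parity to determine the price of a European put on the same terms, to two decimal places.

e^(−rT) = e^(−0.05·1) = 0.9512
Put-call parity: C − P = S − K·e^(−rT) = 340 − 260·0.9512 = 340 − 247.3120 = 92.6880
P = C − (C − P) = 95.20 − (92.6880) = 2.5120

€2.51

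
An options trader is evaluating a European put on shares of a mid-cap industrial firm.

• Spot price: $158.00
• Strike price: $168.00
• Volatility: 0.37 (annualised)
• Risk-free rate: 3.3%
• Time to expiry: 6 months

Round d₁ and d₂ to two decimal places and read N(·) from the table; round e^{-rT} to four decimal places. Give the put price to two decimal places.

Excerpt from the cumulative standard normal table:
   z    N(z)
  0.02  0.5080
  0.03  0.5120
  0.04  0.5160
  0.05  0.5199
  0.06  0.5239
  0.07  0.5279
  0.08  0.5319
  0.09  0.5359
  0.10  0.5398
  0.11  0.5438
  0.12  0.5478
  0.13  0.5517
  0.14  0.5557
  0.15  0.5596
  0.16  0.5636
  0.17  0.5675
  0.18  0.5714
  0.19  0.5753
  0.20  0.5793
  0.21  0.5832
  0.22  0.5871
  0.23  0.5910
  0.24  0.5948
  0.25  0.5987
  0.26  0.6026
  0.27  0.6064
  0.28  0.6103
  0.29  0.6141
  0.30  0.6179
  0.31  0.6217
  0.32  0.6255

$20.58

σ√T = 0.37·√0.5 = 0.2616
d₁ = [ln(158/168) + (0.033 + 0.37²/2)·0.5] / 0.2616 = [-0.0614 + 0.0507] / 0.2616 = -0.0407 → -0.04
d₂ = d₁ − σ√T = -0.0407 − 0.2616 = -0.3023 → -0.30
exp(−rT) = exp(−0.033·0.5) = 0.9836
N(−d₂) = N(0.30) = 0.6179;  N(−d₁) = N(0.04) = 0.5160
P = 168·0.9836·0.6179 − 158·0.5160 = 102.1048 − 81.5280 = 20.5768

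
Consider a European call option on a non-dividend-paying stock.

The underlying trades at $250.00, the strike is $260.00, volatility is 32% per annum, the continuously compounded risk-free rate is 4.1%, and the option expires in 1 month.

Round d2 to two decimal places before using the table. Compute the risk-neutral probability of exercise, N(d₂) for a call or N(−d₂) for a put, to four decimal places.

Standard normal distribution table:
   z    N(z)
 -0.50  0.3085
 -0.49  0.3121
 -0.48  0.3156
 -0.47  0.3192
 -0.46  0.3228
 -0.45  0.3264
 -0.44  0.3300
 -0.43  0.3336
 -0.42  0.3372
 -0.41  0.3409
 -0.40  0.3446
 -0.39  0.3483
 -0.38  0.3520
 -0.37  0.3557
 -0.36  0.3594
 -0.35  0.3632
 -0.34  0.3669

σ√T = 0.32·√0.08333 = 0.0924
d₁ = [ln(250/260) + (0.041 + 0.32²/2)·0.08333] / 0.0924 = [-0.0392 + 0.0077] / 0.0924 = -0.3414 which rounds to -0.34
d₂ = d₁ − σ√T = -0.3414 − 0.0924 = -0.4338 which rounds to -0.43
Risk-neutral Pr[S_T > K] = N(d₂) = N(-0.43) = 0.3336

0.3336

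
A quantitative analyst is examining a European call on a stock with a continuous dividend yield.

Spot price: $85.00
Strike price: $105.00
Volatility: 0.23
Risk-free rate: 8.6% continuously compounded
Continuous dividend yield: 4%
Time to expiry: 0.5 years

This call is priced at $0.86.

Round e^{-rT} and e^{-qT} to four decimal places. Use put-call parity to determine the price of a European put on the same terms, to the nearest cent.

e^(−qT) = e^(−0.04·0.5) = 0.9802;  e^(−rT) = e^(−0.086·0.5) = 0.9579
Put-call parity: C − P = S·e^(−qT) − K·e^(−rT) = 85·0.9802 − 105·0.9579 = 83.3170 − 100.5795 = -17.2625
P = C − (C − P) = 0.86 − (-17.2625) = 18.1225

$18.12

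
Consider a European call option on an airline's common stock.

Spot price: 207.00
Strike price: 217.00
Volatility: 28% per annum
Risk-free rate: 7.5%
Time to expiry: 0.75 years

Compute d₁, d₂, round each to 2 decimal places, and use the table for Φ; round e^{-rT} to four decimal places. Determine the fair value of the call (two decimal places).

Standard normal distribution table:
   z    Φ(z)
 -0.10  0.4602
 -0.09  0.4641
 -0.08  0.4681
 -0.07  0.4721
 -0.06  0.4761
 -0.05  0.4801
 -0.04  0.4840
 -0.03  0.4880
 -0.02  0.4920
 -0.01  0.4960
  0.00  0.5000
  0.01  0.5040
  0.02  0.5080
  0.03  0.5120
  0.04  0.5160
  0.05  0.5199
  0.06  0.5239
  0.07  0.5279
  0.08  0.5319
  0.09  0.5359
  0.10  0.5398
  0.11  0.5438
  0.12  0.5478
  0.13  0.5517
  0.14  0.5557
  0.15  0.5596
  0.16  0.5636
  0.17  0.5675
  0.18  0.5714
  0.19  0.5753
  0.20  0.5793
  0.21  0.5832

20.64

T = 0.75;  σ√T = 0.2425
d₁ = [ln(207/217) + (0.075 + 0.28²/2)·0.75] / 0.2425 = [-0.0472 + 0.0857] / 0.2425 = 0.1587 → 0.16
d₂ = d₁ − σ√T = 0.1587 − 0.2425 = -0.0838 → -0.08
e^(−rT) = e^(−0.075·0.75) = 0.9453
C = 207·N(0.16) − 217·0.9453·N(-0.08) = 207·0.5636 − 217·0.9453·0.4681 = 116.6652 − 96.0214 = 20.6438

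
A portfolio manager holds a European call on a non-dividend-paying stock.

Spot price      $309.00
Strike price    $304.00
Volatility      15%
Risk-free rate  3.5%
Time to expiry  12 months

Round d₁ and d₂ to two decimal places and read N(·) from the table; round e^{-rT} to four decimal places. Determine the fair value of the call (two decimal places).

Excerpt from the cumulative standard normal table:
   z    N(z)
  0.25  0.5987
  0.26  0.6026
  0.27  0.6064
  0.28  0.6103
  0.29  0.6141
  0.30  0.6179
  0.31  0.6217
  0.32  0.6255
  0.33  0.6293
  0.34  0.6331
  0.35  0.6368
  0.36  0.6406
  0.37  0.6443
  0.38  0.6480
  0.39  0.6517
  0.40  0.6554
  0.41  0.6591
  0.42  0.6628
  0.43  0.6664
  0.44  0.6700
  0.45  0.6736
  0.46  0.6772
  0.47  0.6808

$26.80

σ√T = 0.15 × 1.0000 = 0.1500
ln(S/K) + (r + σ²/2)T = ln(309/304) + (0.035 + 0.15²/2)·1 = 0.0163 + 0.0462 = 0.0626
d₁ = 0.0626 / 0.1500 = 0.4171 which rounds to 0.42
d₂ = d₁ − σ√T = 0.4171 − 0.1500 = 0.2671 which rounds to 0.27
e^(−rT) = e^(−0.035·1) = 0.9656
C = 309·N(0.42) − 304·0.9656·N(0.27) = 309·0.6628 − 304·0.9656·0.6064 = 204.8052 − 178.0041 = 26.8011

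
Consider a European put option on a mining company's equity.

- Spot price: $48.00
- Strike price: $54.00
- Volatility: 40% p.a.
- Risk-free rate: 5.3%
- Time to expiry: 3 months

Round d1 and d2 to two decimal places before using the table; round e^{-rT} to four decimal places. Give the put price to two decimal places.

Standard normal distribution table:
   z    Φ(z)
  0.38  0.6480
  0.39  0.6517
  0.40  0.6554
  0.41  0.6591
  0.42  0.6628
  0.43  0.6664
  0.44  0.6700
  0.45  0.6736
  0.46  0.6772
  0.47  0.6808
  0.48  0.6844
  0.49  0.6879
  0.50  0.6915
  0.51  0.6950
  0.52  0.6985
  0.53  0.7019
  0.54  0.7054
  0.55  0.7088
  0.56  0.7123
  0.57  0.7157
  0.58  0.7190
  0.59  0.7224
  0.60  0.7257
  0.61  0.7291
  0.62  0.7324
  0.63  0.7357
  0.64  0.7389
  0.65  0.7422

σ√T = 0.4 × 0.5000 = 0.2000
d₁ = [ln(48/54) + (0.053 + 0.4²/2)·0.25] / 0.2000 = [-0.1178 + 0.0333] / 0.2000 = -0.4227 → -0.42
d₂ = d₁ − σ√T = -0.4227 − 0.2000 = -0.6227 → -0.62
e^(−rT) = e^(−0.053·0.25) = 0.9868
N(−d₂) = N(0.62) = 0.7324;  N(−d₁) = N(0.42) = 0.6628
P = 54·0.9868·0.7324 − 48·0.6628 = 39.0275 − 31.8144 = 7.2131

$7.21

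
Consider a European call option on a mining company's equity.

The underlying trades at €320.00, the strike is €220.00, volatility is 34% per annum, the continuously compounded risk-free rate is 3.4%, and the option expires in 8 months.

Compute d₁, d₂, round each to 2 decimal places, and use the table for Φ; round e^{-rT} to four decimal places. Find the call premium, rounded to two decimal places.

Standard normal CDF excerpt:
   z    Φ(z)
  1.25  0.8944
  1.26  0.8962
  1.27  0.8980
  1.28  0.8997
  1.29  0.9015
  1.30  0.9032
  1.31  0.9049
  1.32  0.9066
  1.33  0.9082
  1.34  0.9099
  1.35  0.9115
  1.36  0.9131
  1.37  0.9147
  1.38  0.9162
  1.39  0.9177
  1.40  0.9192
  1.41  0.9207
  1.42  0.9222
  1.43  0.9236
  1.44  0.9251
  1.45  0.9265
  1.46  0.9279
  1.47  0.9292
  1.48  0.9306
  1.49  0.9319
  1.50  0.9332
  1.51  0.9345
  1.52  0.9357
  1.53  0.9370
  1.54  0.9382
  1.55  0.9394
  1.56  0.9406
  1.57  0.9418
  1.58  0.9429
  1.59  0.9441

€107.49

T = 0.6667;  σ√T = 0.2776
d₁ = [ln(320/220) + (0.034 + 0.34²/2)·0.6667] / 0.2776 = [0.3747 + 0.0612] / 0.2776 = 1.5702 ≈ 1.57
d₂ = d₁ − σ√T = 1.5702 − 0.2776 = 1.2926 ≈ 1.29
e^(−rT) = e^(−0.034·0.6667) = 0.9776
C = 320·N(1.57) − 220·0.9776·N(1.29) = 320·0.9418 − 220·0.9776·0.9015 = 301.3760 − 193.8874 = 107.4886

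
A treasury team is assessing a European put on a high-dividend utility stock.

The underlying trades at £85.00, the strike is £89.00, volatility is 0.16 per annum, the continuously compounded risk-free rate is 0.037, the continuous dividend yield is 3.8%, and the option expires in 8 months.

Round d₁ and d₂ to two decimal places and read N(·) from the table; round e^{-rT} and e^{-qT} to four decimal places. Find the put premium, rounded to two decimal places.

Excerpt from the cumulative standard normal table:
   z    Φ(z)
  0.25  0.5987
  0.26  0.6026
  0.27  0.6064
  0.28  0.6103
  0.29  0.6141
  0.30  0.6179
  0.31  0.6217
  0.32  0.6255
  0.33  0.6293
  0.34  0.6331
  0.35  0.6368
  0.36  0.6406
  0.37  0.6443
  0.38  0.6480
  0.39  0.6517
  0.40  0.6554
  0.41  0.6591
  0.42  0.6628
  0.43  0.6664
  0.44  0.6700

£6.66

T = 0.6667;  σ√T = 0.1306
d₁ = [ln(85/89) + (0.037 − 0.038 + ½·0.16²)·0.6667] / (σ√T) = (-0.0460 + 0.0079) / 0.1306 = -0.2918 ≈ -0.29
d₂ = -0.2918 − 0.1306 = -0.4224 ≈ -0.42
e^(−qT) = e^(−0.038·0.6667) = 0.9750;  e^(−rT) = e^(−0.037·0.6667) = 0.9756
N(−d₂) = N(0.42) = 0.6628;  N(−d₁) = N(0.29) = 0.6141
P = 89·0.9756·0.6628 − 85·0.9750·0.6141 = 57.5499 − 50.8935 = 6.6563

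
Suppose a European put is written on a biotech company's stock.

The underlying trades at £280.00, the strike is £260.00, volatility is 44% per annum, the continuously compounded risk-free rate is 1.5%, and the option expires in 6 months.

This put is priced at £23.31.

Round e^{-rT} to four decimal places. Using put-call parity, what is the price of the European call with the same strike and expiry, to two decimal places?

e^(−rT) = e^(−0.015·0.5) = 0.9925
Put-call parity: C − P = S − K·e^(−rT) = 280 − 260·0.9925 = 280 − 258.0500 = 21.9500
C = P + (C − P) = 23.31 + (21.9500) = 45.2600

£45.26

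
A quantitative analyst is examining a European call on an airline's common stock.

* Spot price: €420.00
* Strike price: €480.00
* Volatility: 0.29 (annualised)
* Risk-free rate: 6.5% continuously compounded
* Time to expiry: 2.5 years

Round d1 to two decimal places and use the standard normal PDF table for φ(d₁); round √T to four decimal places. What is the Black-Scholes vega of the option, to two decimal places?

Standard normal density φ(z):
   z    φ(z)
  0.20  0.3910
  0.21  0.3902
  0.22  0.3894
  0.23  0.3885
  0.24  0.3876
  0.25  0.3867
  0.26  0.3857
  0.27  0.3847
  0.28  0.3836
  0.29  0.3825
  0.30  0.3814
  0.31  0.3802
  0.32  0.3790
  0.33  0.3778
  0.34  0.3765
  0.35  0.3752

254.00

σ√T = 0.29·√2.5 = 0.4585
ln(S/K) + (r + σ²/2)T = ln(420/480) + (0.065 + 0.29²/2)·2.5 = -0.1335 + 0.2676 = 0.1341
d₁ = 0.1341 / 0.4585 = 0.2924 → 0.29
√T = √2.5 = 1.5811
φ(d₁) = φ(0.29) = 0.3825
vega = S·φ(d₁)·√T = 420·0.3825·1.5811 = 254.0037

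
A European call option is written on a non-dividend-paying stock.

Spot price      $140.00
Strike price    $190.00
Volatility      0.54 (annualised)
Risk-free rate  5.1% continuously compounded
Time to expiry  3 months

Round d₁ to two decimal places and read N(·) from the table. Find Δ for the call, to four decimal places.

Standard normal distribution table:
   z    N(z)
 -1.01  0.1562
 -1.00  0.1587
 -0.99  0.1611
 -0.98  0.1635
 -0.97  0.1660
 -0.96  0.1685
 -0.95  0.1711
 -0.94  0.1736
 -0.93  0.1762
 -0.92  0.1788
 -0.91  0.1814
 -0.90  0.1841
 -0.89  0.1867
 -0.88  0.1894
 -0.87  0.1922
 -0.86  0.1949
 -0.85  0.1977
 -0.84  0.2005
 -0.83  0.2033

σ√T = 0.54 × 0.5000 = 0.2700
ln(S/K) + (r + σ²/2)T = ln(140/190) + (0.051 + 0.54²/2)·0.25 = -0.3054 + 0.0492 = -0.2562
d₁ = -0.2562 / 0.2700 = -0.9488 ≈ -0.95
N(d₁) = N(-0.95) = 0.1711
Δ_call = N(d₁) = 0.1711

0.1711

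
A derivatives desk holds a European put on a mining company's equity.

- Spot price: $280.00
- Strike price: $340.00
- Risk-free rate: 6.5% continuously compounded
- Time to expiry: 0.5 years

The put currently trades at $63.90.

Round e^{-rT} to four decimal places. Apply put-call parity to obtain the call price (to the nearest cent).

$14.78

exp(−rT) = exp(−0.065·0.5) = 0.9680
Put-call parity: C − P = S − K·e^(−rT) = 280 − 340·0.9680 = 280 − 329.1200 = -49.1200
C = P + (C − P) = 63.90 + (-49.1200) = 14.7800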